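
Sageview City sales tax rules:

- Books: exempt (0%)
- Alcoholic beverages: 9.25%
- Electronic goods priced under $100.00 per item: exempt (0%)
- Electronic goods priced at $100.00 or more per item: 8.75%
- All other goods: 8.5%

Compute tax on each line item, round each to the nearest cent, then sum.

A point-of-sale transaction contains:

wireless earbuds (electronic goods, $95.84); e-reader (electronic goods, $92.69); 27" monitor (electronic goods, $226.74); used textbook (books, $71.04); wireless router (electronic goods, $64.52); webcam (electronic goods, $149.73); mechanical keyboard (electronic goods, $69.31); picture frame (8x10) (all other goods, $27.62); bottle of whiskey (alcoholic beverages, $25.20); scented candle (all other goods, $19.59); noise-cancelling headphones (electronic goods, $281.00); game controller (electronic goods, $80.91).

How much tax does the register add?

Wireless earbuds $95.84: electronic goods, under $100.00 → 0% → $0.00
E-reader $92.69: electronic goods, under $100.00 → 0% → $0.00
27" monitor $226.74: electronic goods, $100.00 or more → 8.75% → $19.84
Used textbook $71.04: books → 0% → $0.00
Wireless router $64.52: electronic goods, under $100.00 → 0% → $0.00
Webcam $149.73: electronic goods, $100.00 or more → 8.75% → $13.10
Mechanical keyboard $69.31: electronic goods, under $100.00 → 0% → $0.00
Picture frame (8x10) $27.62: all other goods → 8.5% → $2.35
Bottle of whiskey $25.20: alcoholic beverages → 9.25% → $2.33
Scented candle $19.59: all other goods → 8.5% → $1.67
Noise-cancelling headphones $281.00: electronic goods, $100.00 or more → 8.75% → $24.59
Game controller $80.91: electronic goods, under $100.00 → 0% → $0.00
Total tax = $19.84 + $13.10 + $2.35 + $2.33 + $1.67 + $24.59 = $63.88

$63.88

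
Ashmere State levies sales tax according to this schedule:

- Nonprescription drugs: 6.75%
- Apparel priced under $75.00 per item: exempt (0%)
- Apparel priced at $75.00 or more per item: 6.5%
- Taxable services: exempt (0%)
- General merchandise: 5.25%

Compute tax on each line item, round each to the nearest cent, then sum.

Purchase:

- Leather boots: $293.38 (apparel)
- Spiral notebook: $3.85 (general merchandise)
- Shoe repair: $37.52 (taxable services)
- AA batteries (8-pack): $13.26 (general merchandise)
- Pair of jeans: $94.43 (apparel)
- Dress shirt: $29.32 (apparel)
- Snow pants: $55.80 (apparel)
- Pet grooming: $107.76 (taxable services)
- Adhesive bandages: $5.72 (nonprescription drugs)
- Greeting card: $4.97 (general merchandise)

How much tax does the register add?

Leather boots $293.38: apparel, $75.00 or more → 6.5% → $19.07
Spiral notebook $3.85: general merchandise → 5.25% → $0.20
Shoe repair $37.52: taxable services → 0% → $0.00
AA batteries (8-pack) $13.26: general merchandise → 5.25% → $0.70
Pair of jeans $94.43: apparel, $75.00 or more → 6.5% → $6.14
Dress shirt $29.32: apparel, under $75.00 → 0% → $0.00
Snow pants $55.80: apparel, under $75.00 → 0% → $0.00
Pet grooming $107.76: taxable services → 0% → $0.00
Adhesive bandages $5.72: nonprescription drugs → 6.75% → $0.39
Greeting card $4.97: general merchandise → 5.25% → $0.26
Total tax = $19.07 + $0.20 + $0.70 + $6.14 + $0.39 + $0.26 = $26.76

$26.76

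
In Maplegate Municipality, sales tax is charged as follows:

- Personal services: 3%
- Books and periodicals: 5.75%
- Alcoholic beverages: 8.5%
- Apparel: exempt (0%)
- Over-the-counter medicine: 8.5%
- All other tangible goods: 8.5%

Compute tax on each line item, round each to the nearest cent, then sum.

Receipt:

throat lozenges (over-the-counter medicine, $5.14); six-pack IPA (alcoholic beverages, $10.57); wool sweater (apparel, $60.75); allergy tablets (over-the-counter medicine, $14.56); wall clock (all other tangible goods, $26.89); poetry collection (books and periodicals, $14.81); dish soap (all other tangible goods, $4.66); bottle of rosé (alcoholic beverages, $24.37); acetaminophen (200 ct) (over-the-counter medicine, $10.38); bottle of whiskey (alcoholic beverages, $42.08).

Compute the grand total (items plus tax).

Throat lozenges $5.14: over-the-counter medicine → 8.5% → $0.44
Six-pack IPA $10.57: alcoholic beverages → 8.5% → $0.90
Wool sweater $60.75: apparel → 0% → $0.00
Allergy tablets $14.56: over-the-counter medicine → 8.5% → $1.24
Wall clock $26.89: all other tangible goods → 8.5% → $2.29
Poetry collection $14.81: books and periodicals → 5.75% → $0.85
Dish soap $4.66: all other tangible goods → 8.5% → $0.40
Bottle of rosé $24.37: alcoholic beverages → 8.5% → $2.07
Acetaminophen (200 ct) $10.38: over-the-counter medicine → 8.5% → $0.88
Bottle of whiskey $42.08: alcoholic beverages → 8.5% → $3.58
Subtotal = $214.21; tax = $12.65; total due = $226.86

$226.86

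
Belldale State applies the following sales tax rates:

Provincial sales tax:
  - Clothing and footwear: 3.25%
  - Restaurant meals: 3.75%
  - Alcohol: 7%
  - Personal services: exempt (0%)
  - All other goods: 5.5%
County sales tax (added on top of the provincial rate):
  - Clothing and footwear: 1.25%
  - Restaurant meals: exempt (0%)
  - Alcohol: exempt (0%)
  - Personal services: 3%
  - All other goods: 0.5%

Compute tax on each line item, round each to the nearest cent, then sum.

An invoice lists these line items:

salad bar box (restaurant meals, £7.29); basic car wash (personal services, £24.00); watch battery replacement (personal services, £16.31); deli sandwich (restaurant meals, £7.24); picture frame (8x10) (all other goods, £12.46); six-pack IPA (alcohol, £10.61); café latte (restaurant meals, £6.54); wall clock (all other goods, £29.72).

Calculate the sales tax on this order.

£5.27

Salad bar box £7.29: restaurant meals → 3.75% + 0% county = 3.75% → £0.27
Basic car wash £24.00: personal services → 0% + 3% county = 3% → £0.72
Watch battery replacement £16.31: personal services → 0% + 3% county = 3% → £0.49
Deli sandwich £7.24: restaurant meals → 3.75% + 0% county = 3.75% → £0.27
Picture frame (8x10) £12.46: all other goods → 5.5% + 0.5% county = 6% → £0.75
Six-pack IPA £10.61: alcohol → 7% + 0% county = 7% → £0.74
Café latte £6.54: restaurant meals → 3.75% + 0% county = 3.75% → £0.25
Wall clock £29.72: all other goods → 5.5% + 0.5% county = 6% → £1.78
Total tax = £0.27 + £0.72 + £0.49 + £0.27 + £0.75 + £0.74 + £0.25 + £1.78 = £5.27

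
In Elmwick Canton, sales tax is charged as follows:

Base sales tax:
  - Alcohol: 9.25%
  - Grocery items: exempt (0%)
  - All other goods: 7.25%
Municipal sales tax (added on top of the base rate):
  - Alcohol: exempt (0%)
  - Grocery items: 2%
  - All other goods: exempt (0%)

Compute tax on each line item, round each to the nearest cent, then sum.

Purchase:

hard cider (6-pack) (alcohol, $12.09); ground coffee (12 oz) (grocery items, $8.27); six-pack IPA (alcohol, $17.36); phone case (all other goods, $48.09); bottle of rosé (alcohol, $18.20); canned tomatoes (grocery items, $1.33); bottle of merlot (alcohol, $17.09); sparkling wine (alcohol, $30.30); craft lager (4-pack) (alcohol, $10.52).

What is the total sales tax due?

$13.45

Hard cider (6-pack) $12.09: alcohol → 9.25% + 0% municipal = 9.25% → $1.12
Ground coffee (12 oz) $8.27: grocery items → 0% + 2% municipal = 2% → $0.17
Six-pack IPA $17.36: alcohol → 9.25% + 0% municipal = 9.25% → $1.61
Phone case $48.09: all other goods → 7.25% + 0% municipal = 7.25% → $3.49
Bottle of rosé $18.20: alcohol → 9.25% + 0% municipal = 9.25% → $1.68
Canned tomatoes $1.33: grocery items → 0% + 2% municipal = 2% → $0.03
Bottle of merlot $17.09: alcohol → 9.25% + 0% municipal = 9.25% → $1.58
Sparkling wine $30.30: alcohol → 9.25% + 0% municipal = 9.25% → $2.80
Craft lager (4-pack) $10.52: alcohol → 9.25% + 0% municipal = 9.25% → $0.97
Total tax = $1.12 + $0.17 + $1.61 + $3.49 + $1.68 + $0.03 + $1.58 + $2.80 + $0.97 = $13.45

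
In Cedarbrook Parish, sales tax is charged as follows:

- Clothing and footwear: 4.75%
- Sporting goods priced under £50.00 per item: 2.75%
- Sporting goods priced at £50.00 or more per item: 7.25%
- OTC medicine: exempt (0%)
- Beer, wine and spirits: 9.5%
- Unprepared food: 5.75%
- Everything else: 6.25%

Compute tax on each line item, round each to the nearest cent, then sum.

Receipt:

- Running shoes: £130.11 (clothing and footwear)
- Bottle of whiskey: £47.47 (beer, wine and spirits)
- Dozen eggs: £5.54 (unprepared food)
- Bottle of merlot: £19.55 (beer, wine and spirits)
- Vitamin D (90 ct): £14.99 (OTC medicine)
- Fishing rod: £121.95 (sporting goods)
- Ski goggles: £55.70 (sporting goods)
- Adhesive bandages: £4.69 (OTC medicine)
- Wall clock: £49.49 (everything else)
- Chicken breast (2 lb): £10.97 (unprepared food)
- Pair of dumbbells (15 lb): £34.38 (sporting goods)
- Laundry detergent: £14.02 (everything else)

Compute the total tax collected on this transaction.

Running shoes £130.11: clothing and footwear → 4.75% → £6.18
Bottle of whiskey £47.47: beer, wine and spirits → 9.5% → £4.51
Dozen eggs £5.54: unprepared food → 5.75% → £0.32
Bottle of merlot £19.55: beer, wine and spirits → 9.5% → £1.86
Vitamin D (90 ct) £14.99: OTC medicine → 0% → £0.00
Fishing rod £121.95: sporting goods, £50.00 or more → 7.25% → £8.84
Ski goggles £55.70: sporting goods, £50.00 or more → 7.25% → £4.04
Adhesive bandages £4.69: OTC medicine → 0% → £0.00
Wall clock £49.49: everything else → 6.25% → £3.09
Chicken breast (2 lb) £10.97: unprepared food → 5.75% → £0.63
Pair of dumbbells (15 lb) £34.38: sporting goods, under £50.00 → 2.75% → £0.95
Laundry detergent £14.02: everything else → 6.25% → £0.88
Total tax = £6.18 + £4.51 + £0.32 + £1.86 + £8.84 + £4.04 + £3.09 + £0.63 + £0.95 + £0.88 = £31.30

£31.30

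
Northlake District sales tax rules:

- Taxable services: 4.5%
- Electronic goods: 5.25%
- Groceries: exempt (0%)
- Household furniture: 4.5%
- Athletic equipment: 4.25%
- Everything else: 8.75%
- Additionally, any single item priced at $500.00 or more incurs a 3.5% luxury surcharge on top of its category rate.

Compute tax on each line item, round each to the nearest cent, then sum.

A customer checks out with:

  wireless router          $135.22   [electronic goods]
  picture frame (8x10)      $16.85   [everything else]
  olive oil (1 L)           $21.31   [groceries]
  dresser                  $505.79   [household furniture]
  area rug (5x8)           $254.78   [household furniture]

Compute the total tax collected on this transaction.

$60.50

Wireless router $135.22: electronic goods → 5.25% → $7.10
Picture frame (8x10) $16.85: everything else → 8.75% → $1.47
Olive oil (1 L) $21.31: groceries → 0% → $0.00
Dresser $505.79: household furniture → 4.5% + 3.5% surcharge = 8% → $40.46
Area rug (5x8) $254.78: household furniture → 4.5% → $11.47
Total tax = $7.10 + $1.47 + $40.46 + $11.47 = $60.50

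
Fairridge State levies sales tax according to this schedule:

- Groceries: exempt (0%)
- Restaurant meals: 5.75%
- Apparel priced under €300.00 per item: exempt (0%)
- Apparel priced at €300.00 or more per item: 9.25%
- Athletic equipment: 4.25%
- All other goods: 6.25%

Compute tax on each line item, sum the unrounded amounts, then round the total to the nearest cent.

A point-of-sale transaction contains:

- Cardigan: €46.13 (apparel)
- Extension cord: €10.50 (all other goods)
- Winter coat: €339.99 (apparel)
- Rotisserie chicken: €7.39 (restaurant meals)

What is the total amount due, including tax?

€436.54

Cardigan €46.13: apparel, under €300.00 → 0% → €0.00
Extension cord €10.50: all other goods → 6.25% → €0.65625
Winter coat €339.99: apparel, €300.00 or more → 9.25% → €31.449075
Rotisserie chicken €7.39: restaurant meals → 5.75% → €0.424925
Subtotal = €404.01; unrounded tax = €32.53025 → €32.53; total due = €436.54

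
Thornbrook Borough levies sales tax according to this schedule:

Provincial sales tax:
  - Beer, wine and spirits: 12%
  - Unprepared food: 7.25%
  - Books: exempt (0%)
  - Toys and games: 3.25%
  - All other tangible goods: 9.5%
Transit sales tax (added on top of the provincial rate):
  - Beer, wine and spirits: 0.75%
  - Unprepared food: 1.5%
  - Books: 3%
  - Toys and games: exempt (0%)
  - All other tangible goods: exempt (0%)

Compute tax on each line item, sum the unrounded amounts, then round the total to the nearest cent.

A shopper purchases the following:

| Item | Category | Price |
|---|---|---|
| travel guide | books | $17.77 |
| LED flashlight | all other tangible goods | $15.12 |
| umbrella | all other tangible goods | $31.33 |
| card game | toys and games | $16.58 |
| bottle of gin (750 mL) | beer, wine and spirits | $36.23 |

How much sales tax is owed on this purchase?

$10.10

Travel guide $17.77: books → 0% + 3% transit = 3% → $0.5331
LED flashlight $15.12: all other tangible goods → 9.5% + 0% transit = 9.5% → $1.4364
Umbrella $31.33: all other tangible goods → 9.5% + 0% transit = 9.5% → $2.97635
Card game $16.58: toys and games → 3.25% + 0% transit = 3.25% → $0.53885
Bottle of gin (750 mL) $36.23: beer, wine and spirits → 12% + 0.75% transit = 12.75% → $4.619325
Unrounded tax sum = $10.104025 → $10.10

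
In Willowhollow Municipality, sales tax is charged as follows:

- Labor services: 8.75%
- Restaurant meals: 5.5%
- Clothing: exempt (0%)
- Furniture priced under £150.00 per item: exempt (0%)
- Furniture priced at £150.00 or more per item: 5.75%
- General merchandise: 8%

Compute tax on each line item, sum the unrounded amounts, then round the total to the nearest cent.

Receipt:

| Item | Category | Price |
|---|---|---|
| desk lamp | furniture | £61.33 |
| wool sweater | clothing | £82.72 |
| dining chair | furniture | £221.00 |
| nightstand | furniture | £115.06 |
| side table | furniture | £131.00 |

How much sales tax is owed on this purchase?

Desk lamp £61.33: furniture, under £150.00 → 0% → £0.00
Wool sweater £82.72: clothing → 0% → £0.00
Dining chair £221.00: furniture, £150.00 or more → 5.75% → £12.7075
Nightstand £115.06: furniture, under £150.00 → 0% → £0.00
Side table £131.00: furniture, under £150.00 → 0% → £0.00
Unrounded tax sum = £12.7075 → £12.71

£12.71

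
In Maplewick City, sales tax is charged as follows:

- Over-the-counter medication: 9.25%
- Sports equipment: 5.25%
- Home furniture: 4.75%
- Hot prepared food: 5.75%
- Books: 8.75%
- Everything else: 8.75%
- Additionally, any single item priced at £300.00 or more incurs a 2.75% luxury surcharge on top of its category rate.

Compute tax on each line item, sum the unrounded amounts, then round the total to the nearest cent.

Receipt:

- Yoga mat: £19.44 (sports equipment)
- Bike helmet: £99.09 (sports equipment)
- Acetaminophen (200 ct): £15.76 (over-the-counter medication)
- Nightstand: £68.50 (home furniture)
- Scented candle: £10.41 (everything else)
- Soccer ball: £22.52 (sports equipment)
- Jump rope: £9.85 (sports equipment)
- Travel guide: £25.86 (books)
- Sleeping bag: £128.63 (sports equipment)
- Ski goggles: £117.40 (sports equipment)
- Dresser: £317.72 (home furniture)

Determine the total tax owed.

Yoga mat £19.44: sports equipment → 5.25% → £1.0206
Bike helmet £99.09: sports equipment → 5.25% → £5.202225
Acetaminophen (200 ct) £15.76: over-the-counter medication → 9.25% → £1.4578
Nightstand £68.50: home furniture → 4.75% → £3.25375
Scented candle £10.41: everything else → 8.75% → £0.910875
Soccer ball £22.52: sports equipment → 5.25% → £1.1823
Jump rope £9.85: sports equipment → 5.25% → £0.517125
Travel guide £25.86: books → 8.75% → £2.26275
Sleeping bag £128.63: sports equipment → 5.25% → £6.753075
Ski goggles £117.40: sports equipment → 5.25% → £6.1635
Dresser £317.72: home furniture → 4.75% + 2.75% surcharge = 7.5% → £23.829
Unrounded tax sum = £52.553 → £52.55

£52.55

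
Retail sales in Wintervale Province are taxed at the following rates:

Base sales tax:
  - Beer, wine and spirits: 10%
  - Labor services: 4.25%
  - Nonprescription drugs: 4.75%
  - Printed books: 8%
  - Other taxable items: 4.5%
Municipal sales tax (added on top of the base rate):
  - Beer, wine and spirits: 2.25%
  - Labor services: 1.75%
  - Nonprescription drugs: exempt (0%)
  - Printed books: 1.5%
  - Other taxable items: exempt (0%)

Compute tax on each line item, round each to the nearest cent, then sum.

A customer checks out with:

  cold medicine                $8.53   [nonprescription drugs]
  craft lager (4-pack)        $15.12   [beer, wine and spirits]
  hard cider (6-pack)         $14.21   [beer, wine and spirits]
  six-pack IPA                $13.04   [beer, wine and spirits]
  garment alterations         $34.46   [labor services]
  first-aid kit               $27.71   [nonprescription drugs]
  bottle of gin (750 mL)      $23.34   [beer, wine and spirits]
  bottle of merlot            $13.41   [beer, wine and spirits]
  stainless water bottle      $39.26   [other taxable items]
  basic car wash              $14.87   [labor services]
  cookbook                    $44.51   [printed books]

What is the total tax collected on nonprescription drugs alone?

Cold medicine $8.53: nonprescription drugs → 4.75% + 0% municipal = 4.75% → $0.41
First-aid kit $27.71: nonprescription drugs → 4.75% + 0% municipal = 4.75% → $1.32
Tax on nonprescription drugs = $0.41 + $1.32 = $1.73

$1.73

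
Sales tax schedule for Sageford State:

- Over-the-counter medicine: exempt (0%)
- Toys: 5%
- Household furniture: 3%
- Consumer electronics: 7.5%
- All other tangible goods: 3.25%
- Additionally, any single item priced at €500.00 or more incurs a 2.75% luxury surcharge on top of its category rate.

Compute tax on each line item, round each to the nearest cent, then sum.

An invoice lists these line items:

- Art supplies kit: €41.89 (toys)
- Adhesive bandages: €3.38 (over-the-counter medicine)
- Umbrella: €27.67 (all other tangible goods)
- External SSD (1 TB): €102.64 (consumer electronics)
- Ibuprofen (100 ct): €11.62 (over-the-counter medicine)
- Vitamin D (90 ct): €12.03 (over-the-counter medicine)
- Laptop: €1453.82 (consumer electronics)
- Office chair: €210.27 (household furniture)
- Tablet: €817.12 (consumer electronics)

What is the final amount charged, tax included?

Art supplies kit €41.89: toys → 5% → €2.09
Adhesive bandages €3.38: over-the-counter medicine → 0% → €0.00
Umbrella €27.67: all other tangible goods → 3.25% → €0.90
External SSD (1 TB) €102.64: consumer electronics → 7.5% → €7.70
Ibuprofen (100 ct) €11.62: over-the-counter medicine → 0% → €0.00
Vitamin D (90 ct) €12.03: over-the-counter medicine → 0% → €0.00
Laptop €1453.82: consumer electronics → 7.5% + 2.75% surcharge = 10.25% → €149.02
Office chair €210.27: household furniture → 3% → €6.31
Tablet €817.12: consumer electronics → 7.5% + 2.75% surcharge = 10.25% → €83.75
Subtotal = €2680.44; tax = €249.77; total due = €2930.21

€2930.21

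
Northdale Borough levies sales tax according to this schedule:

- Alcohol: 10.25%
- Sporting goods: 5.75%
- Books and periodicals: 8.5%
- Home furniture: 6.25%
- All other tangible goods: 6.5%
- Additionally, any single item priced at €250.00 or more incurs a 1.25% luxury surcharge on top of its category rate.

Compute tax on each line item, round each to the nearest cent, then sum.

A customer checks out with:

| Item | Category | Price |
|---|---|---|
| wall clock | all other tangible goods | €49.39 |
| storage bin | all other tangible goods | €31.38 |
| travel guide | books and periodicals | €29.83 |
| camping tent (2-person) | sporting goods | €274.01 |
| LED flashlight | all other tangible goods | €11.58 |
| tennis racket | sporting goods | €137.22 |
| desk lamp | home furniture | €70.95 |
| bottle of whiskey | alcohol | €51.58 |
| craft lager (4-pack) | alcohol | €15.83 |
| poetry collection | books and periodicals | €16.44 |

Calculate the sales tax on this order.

Wall clock €49.39: all other tangible goods → 6.5% → €3.21
Storage bin €31.38: all other tangible goods → 6.5% → €2.04
Travel guide €29.83: books and periodicals → 8.5% → €2.54
Camping tent (2-person) €274.01: sporting goods → 5.75% + 1.25% surcharge = 7% → €19.18
LED flashlight €11.58: all other tangible goods → 6.5% → €0.75
Tennis racket €137.22: sporting goods → 5.75% → €7.89
Desk lamp €70.95: home furniture → 6.25% → €4.43
Bottle of whiskey €51.58: alcohol → 10.25% → €5.29
Craft lager (4-pack) €15.83: alcohol → 10.25% → €1.62
Poetry collection €16.44: books and periodicals → 8.5% → €1.40
Total tax = €3.21 + €2.04 + €2.54 + €19.18 + €0.75 + €7.89 + €4.43 + €5.29 + €1.62 + €1.40 = €48.35

€48.35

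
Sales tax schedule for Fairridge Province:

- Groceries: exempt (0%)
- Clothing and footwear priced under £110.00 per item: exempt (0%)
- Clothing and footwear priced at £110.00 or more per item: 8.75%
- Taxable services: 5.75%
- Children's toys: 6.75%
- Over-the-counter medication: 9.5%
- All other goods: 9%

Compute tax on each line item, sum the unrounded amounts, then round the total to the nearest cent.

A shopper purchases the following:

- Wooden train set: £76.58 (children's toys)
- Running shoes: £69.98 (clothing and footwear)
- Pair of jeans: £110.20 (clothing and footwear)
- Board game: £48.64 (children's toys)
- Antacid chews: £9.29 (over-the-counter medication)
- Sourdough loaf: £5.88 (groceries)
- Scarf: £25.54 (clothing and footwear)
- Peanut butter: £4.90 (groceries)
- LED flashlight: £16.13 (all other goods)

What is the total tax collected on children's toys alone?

£8.45

Wooden train set £76.58: children's toys → 6.75% → £5.16915
Board game £48.64: children's toys → 6.75% → £3.2832
Tax on children's toys: unrounded sum = £8.45235 → £8.45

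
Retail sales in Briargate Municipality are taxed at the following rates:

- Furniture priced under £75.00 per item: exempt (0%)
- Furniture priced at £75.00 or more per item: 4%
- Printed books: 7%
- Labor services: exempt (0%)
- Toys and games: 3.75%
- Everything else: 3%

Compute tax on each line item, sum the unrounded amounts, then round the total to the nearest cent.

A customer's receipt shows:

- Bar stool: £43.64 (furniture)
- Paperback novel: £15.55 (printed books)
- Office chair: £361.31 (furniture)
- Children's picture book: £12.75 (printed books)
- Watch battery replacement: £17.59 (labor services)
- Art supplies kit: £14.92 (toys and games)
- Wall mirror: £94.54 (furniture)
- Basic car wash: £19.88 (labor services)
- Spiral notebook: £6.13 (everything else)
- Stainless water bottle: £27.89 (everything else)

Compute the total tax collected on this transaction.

£21.80

Bar stool £43.64: furniture, under £75.00 → 0% → £0.00
Paperback novel £15.55: printed books → 7% → £1.0885
Office chair £361.31: furniture, £75.00 or more → 4% → £14.4524
Children's picture book £12.75: printed books → 7% → £0.8925
Watch battery replacement £17.59: labor services → 0% → £0.00
Art supplies kit £14.92: toys and games → 3.75% → £0.5595
Wall mirror £94.54: furniture, £75.00 or more → 4% → £3.7816
Basic car wash £19.88: labor services → 0% → £0.00
Spiral notebook £6.13: everything else → 3% → £0.1839
Stainless water bottle £27.89: everything else → 3% → £0.8367
Unrounded tax sum = £21.7951 → £21.80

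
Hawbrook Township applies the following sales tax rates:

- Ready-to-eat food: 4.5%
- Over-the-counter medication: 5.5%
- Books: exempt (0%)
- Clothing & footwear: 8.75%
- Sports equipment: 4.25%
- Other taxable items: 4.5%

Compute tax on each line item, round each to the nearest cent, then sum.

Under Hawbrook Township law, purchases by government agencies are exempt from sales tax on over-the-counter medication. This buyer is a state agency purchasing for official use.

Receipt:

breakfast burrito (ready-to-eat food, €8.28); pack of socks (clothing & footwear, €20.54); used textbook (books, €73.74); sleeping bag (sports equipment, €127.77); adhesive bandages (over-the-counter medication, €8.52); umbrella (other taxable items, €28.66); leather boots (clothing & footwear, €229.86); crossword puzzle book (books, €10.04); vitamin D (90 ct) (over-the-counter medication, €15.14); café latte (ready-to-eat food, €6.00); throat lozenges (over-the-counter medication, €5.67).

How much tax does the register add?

€29.27

Breakfast burrito €8.28: ready-to-eat food → 4.5% → €0.37
Pack of socks €20.54: clothing & footwear → 8.75% → €1.80
Used textbook €73.74: books → 0% → €0.00
Sleeping bag €127.77: sports equipment → 4.25% → €5.43
Adhesive bandages €8.52: over-the-counter medication, buyer-exempt → 0% → €0.00
Umbrella €28.66: other taxable items → 4.5% → €1.29
Leather boots €229.86: clothing & footwear → 8.75% → €20.11
Crossword puzzle book €10.04: books → 0% → €0.00
Vitamin D (90 ct) €15.14: over-the-counter medication, buyer-exempt → 0% → €0.00
Café latte €6.00: ready-to-eat food → 4.5% → €0.27
Throat lozenges €5.67: over-the-counter medication, buyer-exempt → 0% → €0.00
Total tax = €0.37 + €1.80 + €5.43 + €1.29 + €20.11 + €0.27 = €29.27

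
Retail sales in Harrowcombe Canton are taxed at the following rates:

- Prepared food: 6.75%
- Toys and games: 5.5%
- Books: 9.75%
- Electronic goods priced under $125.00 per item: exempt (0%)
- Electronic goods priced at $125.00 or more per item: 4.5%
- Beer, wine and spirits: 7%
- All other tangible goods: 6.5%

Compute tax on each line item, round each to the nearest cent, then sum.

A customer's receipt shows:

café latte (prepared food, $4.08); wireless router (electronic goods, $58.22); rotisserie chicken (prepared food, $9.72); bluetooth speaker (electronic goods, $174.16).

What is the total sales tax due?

$8.78

Café latte $4.08: prepared food → 6.75% → $0.28
Wireless router $58.22: electronic goods, under $125.00 → 0% → $0.00
Rotisserie chicken $9.72: prepared food → 6.75% → $0.66
Bluetooth speaker $174.16: electronic goods, $125.00 or more → 4.5% → $7.84
Total tax = $0.28 + $0.66 + $7.84 = $8.78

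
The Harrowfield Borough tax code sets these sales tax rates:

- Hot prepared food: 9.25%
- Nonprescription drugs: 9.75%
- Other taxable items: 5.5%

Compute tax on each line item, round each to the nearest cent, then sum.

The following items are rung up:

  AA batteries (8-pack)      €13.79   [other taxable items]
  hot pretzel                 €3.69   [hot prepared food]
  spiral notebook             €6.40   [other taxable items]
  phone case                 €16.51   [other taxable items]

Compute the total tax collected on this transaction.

AA batteries (8-pack) €13.79: other taxable items → 5.5% → €0.76
Hot pretzel €3.69: hot prepared food → 9.25% → €0.34
Spiral notebook €6.40: other taxable items → 5.5% → €0.35
Phone case €16.51: other taxable items → 5.5% → €0.91
Total tax = €0.76 + €0.34 + €0.35 + €0.91 = €2.36

€2.36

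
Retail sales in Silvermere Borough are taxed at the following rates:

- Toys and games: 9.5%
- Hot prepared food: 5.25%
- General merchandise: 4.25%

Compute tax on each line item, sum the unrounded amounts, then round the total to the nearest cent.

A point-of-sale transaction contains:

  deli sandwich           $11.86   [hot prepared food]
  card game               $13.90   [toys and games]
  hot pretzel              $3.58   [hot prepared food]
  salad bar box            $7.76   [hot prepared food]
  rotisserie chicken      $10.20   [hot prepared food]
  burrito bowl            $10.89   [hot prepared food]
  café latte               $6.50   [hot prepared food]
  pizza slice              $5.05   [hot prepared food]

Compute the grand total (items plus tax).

Deli sandwich $11.86: hot prepared food → 5.25% → $0.62265
Card game $13.90: toys and games → 9.5% → $1.3205
Hot pretzel $3.58: hot prepared food → 5.25% → $0.18795
Salad bar box $7.76: hot prepared food → 5.25% → $0.4074
Rotisserie chicken $10.20: hot prepared food → 5.25% → $0.5355
Burrito bowl $10.89: hot prepared food → 5.25% → $0.571725
Café latte $6.50: hot prepared food → 5.25% → $0.34125
Pizza slice $5.05: hot prepared food → 5.25% → $0.265125
Subtotal = $69.74; unrounded tax = $4.2521 → $4.25; total due = $73.99

$73.99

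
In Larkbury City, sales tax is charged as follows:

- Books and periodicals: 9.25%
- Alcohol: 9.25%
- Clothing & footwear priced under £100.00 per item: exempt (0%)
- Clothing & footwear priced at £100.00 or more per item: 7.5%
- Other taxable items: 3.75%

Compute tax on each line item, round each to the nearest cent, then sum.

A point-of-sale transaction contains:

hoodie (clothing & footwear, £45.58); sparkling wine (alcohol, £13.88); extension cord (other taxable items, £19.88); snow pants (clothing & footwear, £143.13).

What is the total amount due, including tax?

Hoodie £45.58: clothing & footwear, under £100.00 → 0% → £0.00
Sparkling wine £13.88: alcohol → 9.25% → £1.28
Extension cord £19.88: other taxable items → 3.75% → £0.75
Snow pants £143.13: clothing & footwear, £100.00 or more → 7.5% → £10.73
Subtotal = £222.47; tax = £12.76; total due = £235.23

£235.23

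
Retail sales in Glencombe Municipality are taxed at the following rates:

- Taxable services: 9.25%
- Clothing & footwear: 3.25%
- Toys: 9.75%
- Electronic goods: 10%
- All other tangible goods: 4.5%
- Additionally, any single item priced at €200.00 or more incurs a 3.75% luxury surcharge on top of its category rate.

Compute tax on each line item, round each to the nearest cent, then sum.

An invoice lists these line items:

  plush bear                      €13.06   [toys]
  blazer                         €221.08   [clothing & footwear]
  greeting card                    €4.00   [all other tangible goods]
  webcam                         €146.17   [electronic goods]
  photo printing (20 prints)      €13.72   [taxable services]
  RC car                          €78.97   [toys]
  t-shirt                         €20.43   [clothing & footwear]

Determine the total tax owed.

€41.18

Plush bear €13.06: toys → 9.75% → €1.27
Blazer €221.08: clothing & footwear → 3.25% + 3.75% surcharge = 7% → €15.48
Greeting card €4.00: all other tangible goods → 4.5% → €0.18
Webcam €146.17: electronic goods → 10% → €14.62
Photo printing (20 prints) €13.72: taxable services → 9.25% → €1.27
RC car €78.97: toys → 9.75% → €7.70
T-shirt €20.43: clothing & footwear → 3.25% → €0.66
Total tax = €1.27 + €15.48 + €0.18 + €14.62 + €1.27 + €7.70 + €0.66 = €41.18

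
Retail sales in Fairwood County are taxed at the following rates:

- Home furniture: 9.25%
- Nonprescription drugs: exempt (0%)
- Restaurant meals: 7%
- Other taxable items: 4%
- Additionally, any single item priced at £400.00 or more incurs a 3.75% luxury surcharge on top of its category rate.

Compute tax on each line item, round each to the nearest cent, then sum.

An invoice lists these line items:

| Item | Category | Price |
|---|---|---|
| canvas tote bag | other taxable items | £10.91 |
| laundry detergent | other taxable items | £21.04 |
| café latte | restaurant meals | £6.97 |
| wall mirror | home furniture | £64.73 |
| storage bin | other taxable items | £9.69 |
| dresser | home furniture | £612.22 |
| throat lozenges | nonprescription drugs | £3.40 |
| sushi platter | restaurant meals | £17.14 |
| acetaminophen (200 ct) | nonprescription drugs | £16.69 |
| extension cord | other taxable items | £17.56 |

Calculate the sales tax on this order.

£89.64

Canvas tote bag £10.91: other taxable items → 4% → £0.44
Laundry detergent £21.04: other taxable items → 4% → £0.84
Café latte £6.97: restaurant meals → 7% → £0.49
Wall mirror £64.73: home furniture → 9.25% → £5.99
Storage bin £9.69: other taxable items → 4% → £0.39
Dresser £612.22: home furniture → 9.25% + 3.75% surcharge = 13% → £79.59
Throat lozenges £3.40: nonprescription drugs → 0% → £0.00
Sushi platter £17.14: restaurant meals → 7% → £1.20
Acetaminophen (200 ct) £16.69: nonprescription drugs → 0% → £0.00
Extension cord £17.56: other taxable items → 4% → £0.70
Total tax = £0.44 + £0.84 + £0.49 + £5.99 + £0.39 + £79.59 + £1.20 + £0.70 = £89.64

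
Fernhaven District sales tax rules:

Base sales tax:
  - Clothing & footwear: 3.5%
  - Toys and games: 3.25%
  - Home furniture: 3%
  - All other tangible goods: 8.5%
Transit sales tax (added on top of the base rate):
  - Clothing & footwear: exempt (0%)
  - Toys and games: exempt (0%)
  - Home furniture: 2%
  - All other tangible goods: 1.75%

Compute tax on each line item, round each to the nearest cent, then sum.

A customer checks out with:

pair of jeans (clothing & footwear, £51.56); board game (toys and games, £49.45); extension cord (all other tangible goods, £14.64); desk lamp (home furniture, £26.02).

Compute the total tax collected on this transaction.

Pair of jeans £51.56: clothing & footwear → 3.5% + 0% transit = 3.5% → £1.80
Board game £49.45: toys and games → 3.25% + 0% transit = 3.25% → £1.61
Extension cord £14.64: all other tangible goods → 8.5% + 1.75% transit = 10.25% → £1.50
Desk lamp £26.02: home furniture → 3% + 2% transit = 5% → £1.30
Total tax = £1.80 + £1.61 + £1.50 + £1.30 = £6.21

£6.21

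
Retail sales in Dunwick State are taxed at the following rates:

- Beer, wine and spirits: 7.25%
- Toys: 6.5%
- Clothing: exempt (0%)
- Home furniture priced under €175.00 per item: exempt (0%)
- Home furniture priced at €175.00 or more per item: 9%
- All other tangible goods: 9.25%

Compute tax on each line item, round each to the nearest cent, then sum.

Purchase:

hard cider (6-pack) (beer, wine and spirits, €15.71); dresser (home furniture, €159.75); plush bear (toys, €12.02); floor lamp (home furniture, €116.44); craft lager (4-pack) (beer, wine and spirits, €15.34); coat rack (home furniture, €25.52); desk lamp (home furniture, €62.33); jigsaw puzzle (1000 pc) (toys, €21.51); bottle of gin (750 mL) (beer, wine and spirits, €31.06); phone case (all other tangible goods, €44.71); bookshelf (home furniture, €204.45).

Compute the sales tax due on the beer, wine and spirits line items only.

€4.50

Hard cider (6-pack) €15.71: beer, wine and spirits → 7.25% → €1.14
Craft lager (4-pack) €15.34: beer, wine and spirits → 7.25% → €1.11
Bottle of gin (750 mL) €31.06: beer, wine and spirits → 7.25% → €2.25
Tax on beer, wine and spirits = €1.14 + €1.11 + €2.25 = €4.50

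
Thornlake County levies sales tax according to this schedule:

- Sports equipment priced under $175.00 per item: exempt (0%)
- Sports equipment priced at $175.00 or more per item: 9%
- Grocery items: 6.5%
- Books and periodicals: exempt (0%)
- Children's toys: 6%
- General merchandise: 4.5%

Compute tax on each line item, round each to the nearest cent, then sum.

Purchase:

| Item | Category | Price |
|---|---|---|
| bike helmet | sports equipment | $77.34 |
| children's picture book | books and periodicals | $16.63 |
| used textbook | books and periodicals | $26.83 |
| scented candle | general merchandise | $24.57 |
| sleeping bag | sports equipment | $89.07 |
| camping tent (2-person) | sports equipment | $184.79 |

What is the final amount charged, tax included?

$436.97

Bike helmet $77.34: sports equipment, under $175.00 → 0% → $0.00
Children's picture book $16.63: books and periodicals → 0% → $0.00
Used textbook $26.83: books and periodicals → 0% → $0.00
Scented candle $24.57: general merchandise → 4.5% → $1.11
Sleeping bag $89.07: sports equipment, under $175.00 → 0% → $0.00
Camping tent (2-person) $184.79: sports equipment, $175.00 or more → 9% → $16.63
Subtotal = $419.23; tax = $17.74; total due = $436.97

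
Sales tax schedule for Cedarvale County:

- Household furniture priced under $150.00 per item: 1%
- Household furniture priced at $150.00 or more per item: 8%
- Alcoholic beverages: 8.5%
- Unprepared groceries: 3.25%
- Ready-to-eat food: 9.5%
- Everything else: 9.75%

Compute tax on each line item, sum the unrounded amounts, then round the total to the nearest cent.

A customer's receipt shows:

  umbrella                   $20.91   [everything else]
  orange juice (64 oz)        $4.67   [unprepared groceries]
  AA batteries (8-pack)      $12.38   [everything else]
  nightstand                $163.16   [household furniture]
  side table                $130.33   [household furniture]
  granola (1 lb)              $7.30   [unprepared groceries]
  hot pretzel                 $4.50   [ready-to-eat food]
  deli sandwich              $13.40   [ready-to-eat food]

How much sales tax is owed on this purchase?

Umbrella $20.91: everything else → 9.75% → $2.038725
Orange juice (64 oz) $4.67: unprepared groceries → 3.25% → $0.151775
AA batteries (8-pack) $12.38: everything else → 9.75% → $1.20705
Nightstand $163.16: household furniture, $150.00 or more → 8% → $13.0528
Side table $130.33: household furniture, under $150.00 → 1% → $1.3033
Granola (1 lb) $7.30: unprepared groceries → 3.25% → $0.23725
Hot pretzel $4.50: ready-to-eat food → 9.5% → $0.4275
Deli sandwich $13.40: ready-to-eat food → 9.5% → $1.273
Unrounded tax sum = $19.6914 → $19.69

$19.69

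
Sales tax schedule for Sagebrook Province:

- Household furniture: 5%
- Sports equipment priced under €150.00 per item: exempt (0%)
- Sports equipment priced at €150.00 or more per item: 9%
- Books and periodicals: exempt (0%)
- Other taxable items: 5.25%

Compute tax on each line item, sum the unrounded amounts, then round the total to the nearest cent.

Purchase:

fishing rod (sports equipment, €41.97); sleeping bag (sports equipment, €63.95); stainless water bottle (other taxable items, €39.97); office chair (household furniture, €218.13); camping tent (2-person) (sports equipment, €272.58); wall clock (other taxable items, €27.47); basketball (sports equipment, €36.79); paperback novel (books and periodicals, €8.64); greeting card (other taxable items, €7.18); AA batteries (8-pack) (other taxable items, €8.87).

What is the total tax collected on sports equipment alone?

Fishing rod €41.97: sports equipment, under €150.00 → 0% → €0.00
Sleeping bag €63.95: sports equipment, under €150.00 → 0% → €0.00
Camping tent (2-person) €272.58: sports equipment, €150.00 or more → 9% → €24.5322
Basketball €36.79: sports equipment, under €150.00 → 0% → €0.00
Tax on sports equipment: unrounded sum = €24.5322 → €24.53

€24.53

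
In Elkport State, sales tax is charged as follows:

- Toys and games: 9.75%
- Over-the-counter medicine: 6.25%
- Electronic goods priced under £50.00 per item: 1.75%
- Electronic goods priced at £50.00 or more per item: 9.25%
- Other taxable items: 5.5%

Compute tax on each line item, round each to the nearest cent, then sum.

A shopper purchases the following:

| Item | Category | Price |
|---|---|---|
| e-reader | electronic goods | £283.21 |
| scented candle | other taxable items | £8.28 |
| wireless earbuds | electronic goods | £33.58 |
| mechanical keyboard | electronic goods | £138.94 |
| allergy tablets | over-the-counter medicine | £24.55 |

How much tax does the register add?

£41.63

E-reader £283.21: electronic goods, £50.00 or more → 9.25% → £26.20
Scented candle £8.28: other taxable items → 5.5% → £0.46
Wireless earbuds £33.58: electronic goods, under £50.00 → 1.75% → £0.59
Mechanical keyboard £138.94: electronic goods, £50.00 or more → 9.25% → £12.85
Allergy tablets £24.55: over-the-counter medicine → 6.25% → £1.53
Total tax = £26.20 + £0.46 + £0.59 + £12.85 + £1.53 = £41.63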